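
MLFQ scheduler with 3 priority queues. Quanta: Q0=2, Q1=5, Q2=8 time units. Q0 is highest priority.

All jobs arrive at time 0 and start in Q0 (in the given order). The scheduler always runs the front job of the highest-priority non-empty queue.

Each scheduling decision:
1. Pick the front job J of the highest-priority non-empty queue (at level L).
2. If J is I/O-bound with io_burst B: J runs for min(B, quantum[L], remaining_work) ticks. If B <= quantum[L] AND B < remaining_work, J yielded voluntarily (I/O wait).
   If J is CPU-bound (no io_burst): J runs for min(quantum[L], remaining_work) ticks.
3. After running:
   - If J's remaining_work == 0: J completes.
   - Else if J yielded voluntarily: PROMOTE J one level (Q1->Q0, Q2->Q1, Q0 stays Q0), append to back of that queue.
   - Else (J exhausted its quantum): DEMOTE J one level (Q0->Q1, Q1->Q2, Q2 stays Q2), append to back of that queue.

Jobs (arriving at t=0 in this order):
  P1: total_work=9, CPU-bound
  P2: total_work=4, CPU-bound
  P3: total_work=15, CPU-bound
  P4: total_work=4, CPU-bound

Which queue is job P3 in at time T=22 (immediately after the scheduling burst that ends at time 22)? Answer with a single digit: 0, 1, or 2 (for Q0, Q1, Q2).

Answer: 2

Derivation:
t=0-2: P1@Q0 runs 2, rem=7, quantum used, demote→Q1. Q0=[P2,P3,P4] Q1=[P1] Q2=[]
t=2-4: P2@Q0 runs 2, rem=2, quantum used, demote→Q1. Q0=[P3,P4] Q1=[P1,P2] Q2=[]
t=4-6: P3@Q0 runs 2, rem=13, quantum used, demote→Q1. Q0=[P4] Q1=[P1,P2,P3] Q2=[]
t=6-8: P4@Q0 runs 2, rem=2, quantum used, demote→Q1. Q0=[] Q1=[P1,P2,P3,P4] Q2=[]
t=8-13: P1@Q1 runs 5, rem=2, quantum used, demote→Q2. Q0=[] Q1=[P2,P3,P4] Q2=[P1]
t=13-15: P2@Q1 runs 2, rem=0, completes. Q0=[] Q1=[P3,P4] Q2=[P1]
t=15-20: P3@Q1 runs 5, rem=8, quantum used, demote→Q2. Q0=[] Q1=[P4] Q2=[P1,P3]
t=20-22: P4@Q1 runs 2, rem=0, completes. Q0=[] Q1=[] Q2=[P1,P3]
t=22-24: P1@Q2 runs 2, rem=0, completes. Q0=[] Q1=[] Q2=[P3]
t=24-32: P3@Q2 runs 8, rem=0, completes. Q0=[] Q1=[] Q2=[]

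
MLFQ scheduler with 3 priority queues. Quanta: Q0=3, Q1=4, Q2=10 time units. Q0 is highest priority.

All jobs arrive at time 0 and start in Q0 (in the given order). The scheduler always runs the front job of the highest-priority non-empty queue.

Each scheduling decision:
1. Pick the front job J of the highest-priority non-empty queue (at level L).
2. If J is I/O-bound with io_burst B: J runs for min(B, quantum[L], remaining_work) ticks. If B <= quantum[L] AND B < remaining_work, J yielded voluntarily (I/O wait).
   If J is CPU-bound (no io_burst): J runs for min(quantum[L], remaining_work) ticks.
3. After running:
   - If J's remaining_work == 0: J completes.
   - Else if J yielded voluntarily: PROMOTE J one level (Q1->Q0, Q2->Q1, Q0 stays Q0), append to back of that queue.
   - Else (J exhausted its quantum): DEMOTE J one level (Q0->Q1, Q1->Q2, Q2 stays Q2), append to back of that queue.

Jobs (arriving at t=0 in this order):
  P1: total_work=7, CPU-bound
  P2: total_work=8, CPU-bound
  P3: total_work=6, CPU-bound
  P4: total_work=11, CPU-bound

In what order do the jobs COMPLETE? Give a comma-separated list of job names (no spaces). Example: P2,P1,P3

Answer: P1,P3,P2,P4

Derivation:
t=0-3: P1@Q0 runs 3, rem=4, quantum used, demote→Q1. Q0=[P2,P3,P4] Q1=[P1] Q2=[]
t=3-6: P2@Q0 runs 3, rem=5, quantum used, demote→Q1. Q0=[P3,P4] Q1=[P1,P2] Q2=[]
t=6-9: P3@Q0 runs 3, rem=3, quantum used, demote→Q1. Q0=[P4] Q1=[P1,P2,P3] Q2=[]
t=9-12: P4@Q0 runs 3, rem=8, quantum used, demote→Q1. Q0=[] Q1=[P1,P2,P3,P4] Q2=[]
t=12-16: P1@Q1 runs 4, rem=0, completes. Q0=[] Q1=[P2,P3,P4] Q2=[]
t=16-20: P2@Q1 runs 4, rem=1, quantum used, demote→Q2. Q0=[] Q1=[P3,P4] Q2=[P2]
t=20-23: P3@Q1 runs 3, rem=0, completes. Q0=[] Q1=[P4] Q2=[P2]
t=23-27: P4@Q1 runs 4, rem=4, quantum used, demote→Q2. Q0=[] Q1=[] Q2=[P2,P4]
t=27-28: P2@Q2 runs 1, rem=0, completes. Q0=[] Q1=[] Q2=[P4]
t=28-32: P4@Q2 runs 4, rem=0, completes. Q0=[] Q1=[] Q2=[]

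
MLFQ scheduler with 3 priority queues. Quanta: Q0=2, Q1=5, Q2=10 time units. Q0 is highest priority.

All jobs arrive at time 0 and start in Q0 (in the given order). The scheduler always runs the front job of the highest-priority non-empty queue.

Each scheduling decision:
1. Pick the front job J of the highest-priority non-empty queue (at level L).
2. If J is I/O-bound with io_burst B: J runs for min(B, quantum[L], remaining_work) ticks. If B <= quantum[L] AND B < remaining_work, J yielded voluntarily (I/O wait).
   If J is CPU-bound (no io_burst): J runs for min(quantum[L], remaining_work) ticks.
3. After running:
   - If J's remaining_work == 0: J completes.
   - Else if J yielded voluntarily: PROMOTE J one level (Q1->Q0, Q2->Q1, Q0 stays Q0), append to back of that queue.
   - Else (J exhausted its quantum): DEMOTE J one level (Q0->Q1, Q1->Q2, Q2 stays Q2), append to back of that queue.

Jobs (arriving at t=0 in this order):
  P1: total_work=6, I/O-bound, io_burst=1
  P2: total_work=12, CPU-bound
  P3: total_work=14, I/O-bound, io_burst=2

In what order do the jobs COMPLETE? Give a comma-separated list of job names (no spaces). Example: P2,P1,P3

Answer: P1,P3,P2

Derivation:
t=0-1: P1@Q0 runs 1, rem=5, I/O yield, promote→Q0. Q0=[P2,P3,P1] Q1=[] Q2=[]
t=1-3: P2@Q0 runs 2, rem=10, quantum used, demote→Q1. Q0=[P3,P1] Q1=[P2] Q2=[]
t=3-5: P3@Q0 runs 2, rem=12, I/O yield, promote→Q0. Q0=[P1,P3] Q1=[P2] Q2=[]
t=5-6: P1@Q0 runs 1, rem=4, I/O yield, promote→Q0. Q0=[P3,P1] Q1=[P2] Q2=[]
t=6-8: P3@Q0 runs 2, rem=10, I/O yield, promote→Q0. Q0=[P1,P3] Q1=[P2] Q2=[]
t=8-9: P1@Q0 runs 1, rem=3, I/O yield, promote→Q0. Q0=[P3,P1] Q1=[P2] Q2=[]
t=9-11: P3@Q0 runs 2, rem=8, I/O yield, promote→Q0. Q0=[P1,P3] Q1=[P2] Q2=[]
t=11-12: P1@Q0 runs 1, rem=2, I/O yield, promote→Q0. Q0=[P3,P1] Q1=[P2] Q2=[]
t=12-14: P3@Q0 runs 2, rem=6, I/O yield, promote→Q0. Q0=[P1,P3] Q1=[P2] Q2=[]
t=14-15: P1@Q0 runs 1, rem=1, I/O yield, promote→Q0. Q0=[P3,P1] Q1=[P2] Q2=[]
t=15-17: P3@Q0 runs 2, rem=4, I/O yield, promote→Q0. Q0=[P1,P3] Q1=[P2] Q2=[]
t=17-18: P1@Q0 runs 1, rem=0, completes. Q0=[P3] Q1=[P2] Q2=[]
t=18-20: P3@Q0 runs 2, rem=2, I/O yield, promote→Q0. Q0=[P3] Q1=[P2] Q2=[]
t=20-22: P3@Q0 runs 2, rem=0, completes. Q0=[] Q1=[P2] Q2=[]
t=22-27: P2@Q1 runs 5, rem=5, quantum used, demote→Q2. Q0=[] Q1=[] Q2=[P2]
t=27-32: P2@Q2 runs 5, rem=0, completes. Q0=[] Q1=[] Q2=[]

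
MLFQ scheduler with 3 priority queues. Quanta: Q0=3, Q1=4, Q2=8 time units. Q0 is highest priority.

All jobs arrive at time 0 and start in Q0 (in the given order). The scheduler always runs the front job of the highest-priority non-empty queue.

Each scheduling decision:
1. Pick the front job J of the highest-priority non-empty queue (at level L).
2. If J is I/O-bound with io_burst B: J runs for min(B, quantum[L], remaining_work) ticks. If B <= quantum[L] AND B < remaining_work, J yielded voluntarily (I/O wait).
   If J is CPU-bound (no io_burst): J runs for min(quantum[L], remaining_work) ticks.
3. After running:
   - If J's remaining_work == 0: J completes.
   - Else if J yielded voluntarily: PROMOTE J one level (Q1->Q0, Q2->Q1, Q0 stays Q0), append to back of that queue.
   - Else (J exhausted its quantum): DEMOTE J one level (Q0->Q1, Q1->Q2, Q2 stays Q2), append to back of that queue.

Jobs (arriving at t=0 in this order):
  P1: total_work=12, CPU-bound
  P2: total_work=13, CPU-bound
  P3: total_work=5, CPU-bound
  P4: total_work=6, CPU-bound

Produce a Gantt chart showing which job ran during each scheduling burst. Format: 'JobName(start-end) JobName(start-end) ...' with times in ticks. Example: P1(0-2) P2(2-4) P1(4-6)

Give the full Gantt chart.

t=0-3: P1@Q0 runs 3, rem=9, quantum used, demote→Q1. Q0=[P2,P3,P4] Q1=[P1] Q2=[]
t=3-6: P2@Q0 runs 3, rem=10, quantum used, demote→Q1. Q0=[P3,P4] Q1=[P1,P2] Q2=[]
t=6-9: P3@Q0 runs 3, rem=2, quantum used, demote→Q1. Q0=[P4] Q1=[P1,P2,P3] Q2=[]
t=9-12: P4@Q0 runs 3, rem=3, quantum used, demote→Q1. Q0=[] Q1=[P1,P2,P3,P4] Q2=[]
t=12-16: P1@Q1 runs 4, rem=5, quantum used, demote→Q2. Q0=[] Q1=[P2,P3,P4] Q2=[P1]
t=16-20: P2@Q1 runs 4, rem=6, quantum used, demote→Q2. Q0=[] Q1=[P3,P4] Q2=[P1,P2]
t=20-22: P3@Q1 runs 2, rem=0, completes. Q0=[] Q1=[P4] Q2=[P1,P2]
t=22-25: P4@Q1 runs 3, rem=0, completes. Q0=[] Q1=[] Q2=[P1,P2]
t=25-30: P1@Q2 runs 5, rem=0, completes. Q0=[] Q1=[] Q2=[P2]
t=30-36: P2@Q2 runs 6, rem=0, completes. Q0=[] Q1=[] Q2=[]

Answer: P1(0-3) P2(3-6) P3(6-9) P4(9-12) P1(12-16) P2(16-20) P3(20-22) P4(22-25) P1(25-30) P2(30-36)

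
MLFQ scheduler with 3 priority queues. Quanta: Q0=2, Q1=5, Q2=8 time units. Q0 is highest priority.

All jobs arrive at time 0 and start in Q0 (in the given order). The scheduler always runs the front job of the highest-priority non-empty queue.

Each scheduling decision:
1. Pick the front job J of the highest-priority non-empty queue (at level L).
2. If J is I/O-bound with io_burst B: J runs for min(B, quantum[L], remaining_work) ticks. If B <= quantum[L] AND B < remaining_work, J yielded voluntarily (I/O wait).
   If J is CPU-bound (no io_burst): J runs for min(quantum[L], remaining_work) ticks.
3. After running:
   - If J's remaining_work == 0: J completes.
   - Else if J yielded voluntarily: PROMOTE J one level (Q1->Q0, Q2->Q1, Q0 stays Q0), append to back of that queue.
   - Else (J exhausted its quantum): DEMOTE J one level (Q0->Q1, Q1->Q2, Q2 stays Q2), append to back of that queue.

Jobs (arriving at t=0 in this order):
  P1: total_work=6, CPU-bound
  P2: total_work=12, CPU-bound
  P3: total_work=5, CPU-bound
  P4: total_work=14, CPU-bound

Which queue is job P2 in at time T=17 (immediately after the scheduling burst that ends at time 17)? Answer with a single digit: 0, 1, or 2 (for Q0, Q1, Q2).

t=0-2: P1@Q0 runs 2, rem=4, quantum used, demote→Q1. Q0=[P2,P3,P4] Q1=[P1] Q2=[]
t=2-4: P2@Q0 runs 2, rem=10, quantum used, demote→Q1. Q0=[P3,P4] Q1=[P1,P2] Q2=[]
t=4-6: P3@Q0 runs 2, rem=3, quantum used, demote→Q1. Q0=[P4] Q1=[P1,P2,P3] Q2=[]
t=6-8: P4@Q0 runs 2, rem=12, quantum used, demote→Q1. Q0=[] Q1=[P1,P2,P3,P4] Q2=[]
t=8-12: P1@Q1 runs 4, rem=0, completes. Q0=[] Q1=[P2,P3,P4] Q2=[]
t=12-17: P2@Q1 runs 5, rem=5, quantum used, demote→Q2. Q0=[] Q1=[P3,P4] Q2=[P2]
t=17-20: P3@Q1 runs 3, rem=0, completes. Q0=[] Q1=[P4] Q2=[P2]
t=20-25: P4@Q1 runs 5, rem=7, quantum used, demote→Q2. Q0=[] Q1=[] Q2=[P2,P4]
t=25-30: P2@Q2 runs 5, rem=0, completes. Q0=[] Q1=[] Q2=[P4]
t=30-37: P4@Q2 runs 7, rem=0, completes. Q0=[] Q1=[] Q2=[]

Answer: 2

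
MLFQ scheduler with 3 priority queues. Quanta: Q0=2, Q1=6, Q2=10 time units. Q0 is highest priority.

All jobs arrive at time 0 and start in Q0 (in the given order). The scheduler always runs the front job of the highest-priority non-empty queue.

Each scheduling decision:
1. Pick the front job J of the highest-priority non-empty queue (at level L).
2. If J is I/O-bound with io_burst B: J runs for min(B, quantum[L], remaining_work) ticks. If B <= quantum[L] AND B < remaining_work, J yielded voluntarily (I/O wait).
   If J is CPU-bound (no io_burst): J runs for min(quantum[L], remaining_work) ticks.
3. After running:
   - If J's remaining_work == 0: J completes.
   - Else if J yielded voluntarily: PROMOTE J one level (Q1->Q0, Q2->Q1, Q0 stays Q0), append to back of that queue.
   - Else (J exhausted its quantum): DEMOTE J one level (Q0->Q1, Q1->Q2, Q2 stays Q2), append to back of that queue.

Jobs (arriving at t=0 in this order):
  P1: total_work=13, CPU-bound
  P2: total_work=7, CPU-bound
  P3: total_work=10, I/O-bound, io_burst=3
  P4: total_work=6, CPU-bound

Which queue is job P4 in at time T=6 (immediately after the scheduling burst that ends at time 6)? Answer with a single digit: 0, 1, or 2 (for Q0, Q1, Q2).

t=0-2: P1@Q0 runs 2, rem=11, quantum used, demote→Q1. Q0=[P2,P3,P4] Q1=[P1] Q2=[]
t=2-4: P2@Q0 runs 2, rem=5, quantum used, demote→Q1. Q0=[P3,P4] Q1=[P1,P2] Q2=[]
t=4-6: P3@Q0 runs 2, rem=8, quantum used, demote→Q1. Q0=[P4] Q1=[P1,P2,P3] Q2=[]
t=6-8: P4@Q0 runs 2, rem=4, quantum used, demote→Q1. Q0=[] Q1=[P1,P2,P3,P4] Q2=[]
t=8-14: P1@Q1 runs 6, rem=5, quantum used, demote→Q2. Q0=[] Q1=[P2,P3,P4] Q2=[P1]
t=14-19: P2@Q1 runs 5, rem=0, completes. Q0=[] Q1=[P3,P4] Q2=[P1]
t=19-22: P3@Q1 runs 3, rem=5, I/O yield, promote→Q0. Q0=[P3] Q1=[P4] Q2=[P1]
t=22-24: P3@Q0 runs 2, rem=3, quantum used, demote→Q1. Q0=[] Q1=[P4,P3] Q2=[P1]
t=24-28: P4@Q1 runs 4, rem=0, completes. Q0=[] Q1=[P3] Q2=[P1]
t=28-31: P3@Q1 runs 3, rem=0, completes. Q0=[] Q1=[] Q2=[P1]
t=31-36: P1@Q2 runs 5, rem=0, completes. Q0=[] Q1=[] Q2=[]

Answer: 0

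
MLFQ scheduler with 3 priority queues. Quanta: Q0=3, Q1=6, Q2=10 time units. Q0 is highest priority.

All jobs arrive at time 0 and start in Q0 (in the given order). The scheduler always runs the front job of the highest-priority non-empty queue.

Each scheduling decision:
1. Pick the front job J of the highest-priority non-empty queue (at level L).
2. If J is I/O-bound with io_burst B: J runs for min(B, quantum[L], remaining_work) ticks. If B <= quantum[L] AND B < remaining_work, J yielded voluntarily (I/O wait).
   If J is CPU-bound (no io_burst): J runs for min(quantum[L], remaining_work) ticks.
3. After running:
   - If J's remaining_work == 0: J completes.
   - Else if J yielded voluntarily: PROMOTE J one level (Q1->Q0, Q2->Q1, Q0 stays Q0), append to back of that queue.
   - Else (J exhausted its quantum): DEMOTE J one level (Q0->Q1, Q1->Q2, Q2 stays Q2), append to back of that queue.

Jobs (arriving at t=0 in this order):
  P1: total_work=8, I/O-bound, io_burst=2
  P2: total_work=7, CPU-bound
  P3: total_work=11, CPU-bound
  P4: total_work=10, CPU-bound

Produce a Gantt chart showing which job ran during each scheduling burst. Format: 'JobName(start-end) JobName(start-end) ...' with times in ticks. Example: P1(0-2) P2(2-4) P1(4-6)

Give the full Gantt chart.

t=0-2: P1@Q0 runs 2, rem=6, I/O yield, promote→Q0. Q0=[P2,P3,P4,P1] Q1=[] Q2=[]
t=2-5: P2@Q0 runs 3, rem=4, quantum used, demote→Q1. Q0=[P3,P4,P1] Q1=[P2] Q2=[]
t=5-8: P3@Q0 runs 3, rem=8, quantum used, demote→Q1. Q0=[P4,P1] Q1=[P2,P3] Q2=[]
t=8-11: P4@Q0 runs 3, rem=7, quantum used, demote→Q1. Q0=[P1] Q1=[P2,P3,P4] Q2=[]
t=11-13: P1@Q0 runs 2, rem=4, I/O yield, promote→Q0. Q0=[P1] Q1=[P2,P3,P4] Q2=[]
t=13-15: P1@Q0 runs 2, rem=2, I/O yield, promote→Q0. Q0=[P1] Q1=[P2,P3,P4] Q2=[]
t=15-17: P1@Q0 runs 2, rem=0, completes. Q0=[] Q1=[P2,P3,P4] Q2=[]
t=17-21: P2@Q1 runs 4, rem=0, completes. Q0=[] Q1=[P3,P4] Q2=[]
t=21-27: P3@Q1 runs 6, rem=2, quantum used, demote→Q2. Q0=[] Q1=[P4] Q2=[P3]
t=27-33: P4@Q1 runs 6, rem=1, quantum used, demote→Q2. Q0=[] Q1=[] Q2=[P3,P4]
t=33-35: P3@Q2 runs 2, rem=0, completes. Q0=[] Q1=[] Q2=[P4]
t=35-36: P4@Q2 runs 1, rem=0, completes. Q0=[] Q1=[] Q2=[]

Answer: P1(0-2) P2(2-5) P3(5-8) P4(8-11) P1(11-13) P1(13-15) P1(15-17) P2(17-21) P3(21-27) P4(27-33) P3(33-35) P4(35-36)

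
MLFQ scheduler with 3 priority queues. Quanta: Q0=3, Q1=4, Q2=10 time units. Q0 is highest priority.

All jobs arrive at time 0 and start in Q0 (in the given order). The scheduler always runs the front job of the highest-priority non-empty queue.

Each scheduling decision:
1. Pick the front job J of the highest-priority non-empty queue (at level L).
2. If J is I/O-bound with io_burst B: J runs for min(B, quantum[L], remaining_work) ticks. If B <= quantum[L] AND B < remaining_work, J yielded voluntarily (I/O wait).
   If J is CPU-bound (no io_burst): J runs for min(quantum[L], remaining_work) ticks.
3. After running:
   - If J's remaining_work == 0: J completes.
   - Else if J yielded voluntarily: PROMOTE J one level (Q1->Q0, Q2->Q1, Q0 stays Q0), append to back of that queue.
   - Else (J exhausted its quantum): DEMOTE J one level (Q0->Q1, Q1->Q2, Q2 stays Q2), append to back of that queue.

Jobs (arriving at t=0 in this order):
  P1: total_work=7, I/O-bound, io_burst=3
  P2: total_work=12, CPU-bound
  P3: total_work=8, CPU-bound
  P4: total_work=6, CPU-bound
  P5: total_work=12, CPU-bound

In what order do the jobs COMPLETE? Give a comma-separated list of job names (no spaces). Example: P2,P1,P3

t=0-3: P1@Q0 runs 3, rem=4, I/O yield, promote→Q0. Q0=[P2,P3,P4,P5,P1] Q1=[] Q2=[]
t=3-6: P2@Q0 runs 3, rem=9, quantum used, demote→Q1. Q0=[P3,P4,P5,P1] Q1=[P2] Q2=[]
t=6-9: P3@Q0 runs 3, rem=5, quantum used, demote→Q1. Q0=[P4,P5,P1] Q1=[P2,P3] Q2=[]
t=9-12: P4@Q0 runs 3, rem=3, quantum used, demote→Q1. Q0=[P5,P1] Q1=[P2,P3,P4] Q2=[]
t=12-15: P5@Q0 runs 3, rem=9, quantum used, demote→Q1. Q0=[P1] Q1=[P2,P3,P4,P5] Q2=[]
t=15-18: P1@Q0 runs 3, rem=1, I/O yield, promote→Q0. Q0=[P1] Q1=[P2,P3,P4,P5] Q2=[]
t=18-19: P1@Q0 runs 1, rem=0, completes. Q0=[] Q1=[P2,P3,P4,P5] Q2=[]
t=19-23: P2@Q1 runs 4, rem=5, quantum used, demote→Q2. Q0=[] Q1=[P3,P4,P5] Q2=[P2]
t=23-27: P3@Q1 runs 4, rem=1, quantum used, demote→Q2. Q0=[] Q1=[P4,P5] Q2=[P2,P3]
t=27-30: P4@Q1 runs 3, rem=0, completes. Q0=[] Q1=[P5] Q2=[P2,P3]
t=30-34: P5@Q1 runs 4, rem=5, quantum used, demote→Q2. Q0=[] Q1=[] Q2=[P2,P3,P5]
t=34-39: P2@Q2 runs 5, rem=0, completes. Q0=[] Q1=[] Q2=[P3,P5]
t=39-40: P3@Q2 runs 1, rem=0, completes. Q0=[] Q1=[] Q2=[P5]
t=40-45: P5@Q2 runs 5, rem=0, completes. Q0=[] Q1=[] Q2=[]

Answer: P1,P4,P2,P3,P5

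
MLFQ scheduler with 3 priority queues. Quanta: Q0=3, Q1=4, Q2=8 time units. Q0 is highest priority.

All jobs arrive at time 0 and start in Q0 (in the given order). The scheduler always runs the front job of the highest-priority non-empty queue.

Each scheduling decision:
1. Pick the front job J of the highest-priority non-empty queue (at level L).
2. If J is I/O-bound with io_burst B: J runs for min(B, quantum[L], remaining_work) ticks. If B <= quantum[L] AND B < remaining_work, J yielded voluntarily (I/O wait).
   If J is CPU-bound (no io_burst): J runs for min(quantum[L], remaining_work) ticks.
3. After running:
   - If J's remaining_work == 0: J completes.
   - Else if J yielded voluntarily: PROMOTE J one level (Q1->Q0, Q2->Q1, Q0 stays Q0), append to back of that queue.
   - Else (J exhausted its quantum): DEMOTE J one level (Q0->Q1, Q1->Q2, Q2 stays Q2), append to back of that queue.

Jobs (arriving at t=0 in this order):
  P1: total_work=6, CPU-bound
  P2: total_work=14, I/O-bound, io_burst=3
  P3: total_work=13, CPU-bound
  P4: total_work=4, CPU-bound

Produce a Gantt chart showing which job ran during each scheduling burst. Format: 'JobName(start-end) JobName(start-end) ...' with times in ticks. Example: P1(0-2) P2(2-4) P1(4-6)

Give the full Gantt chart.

Answer: P1(0-3) P2(3-6) P3(6-9) P4(9-12) P2(12-15) P2(15-18) P2(18-21) P2(21-23) P1(23-26) P3(26-30) P4(30-31) P3(31-37)

Derivation:
t=0-3: P1@Q0 runs 3, rem=3, quantum used, demote→Q1. Q0=[P2,P3,P4] Q1=[P1] Q2=[]
t=3-6: P2@Q0 runs 3, rem=11, I/O yield, promote→Q0. Q0=[P3,P4,P2] Q1=[P1] Q2=[]
t=6-9: P3@Q0 runs 3, rem=10, quantum used, demote→Q1. Q0=[P4,P2] Q1=[P1,P3] Q2=[]
t=9-12: P4@Q0 runs 3, rem=1, quantum used, demote→Q1. Q0=[P2] Q1=[P1,P3,P4] Q2=[]
t=12-15: P2@Q0 runs 3, rem=8, I/O yield, promote→Q0. Q0=[P2] Q1=[P1,P3,P4] Q2=[]
t=15-18: P2@Q0 runs 3, rem=5, I/O yield, promote→Q0. Q0=[P2] Q1=[P1,P3,P4] Q2=[]
t=18-21: P2@Q0 runs 3, rem=2, I/O yield, promote→Q0. Q0=[P2] Q1=[P1,P3,P4] Q2=[]
t=21-23: P2@Q0 runs 2, rem=0, completes. Q0=[] Q1=[P1,P3,P4] Q2=[]
t=23-26: P1@Q1 runs 3, rem=0, completes. Q0=[] Q1=[P3,P4] Q2=[]
t=26-30: P3@Q1 runs 4, rem=6, quantum used, demote→Q2. Q0=[] Q1=[P4] Q2=[P3]
t=30-31: P4@Q1 runs 1, rem=0, completes. Q0=[] Q1=[] Q2=[P3]
t=31-37: P3@Q2 runs 6, rem=0, completes. Q0=[] Q1=[] Q2=[]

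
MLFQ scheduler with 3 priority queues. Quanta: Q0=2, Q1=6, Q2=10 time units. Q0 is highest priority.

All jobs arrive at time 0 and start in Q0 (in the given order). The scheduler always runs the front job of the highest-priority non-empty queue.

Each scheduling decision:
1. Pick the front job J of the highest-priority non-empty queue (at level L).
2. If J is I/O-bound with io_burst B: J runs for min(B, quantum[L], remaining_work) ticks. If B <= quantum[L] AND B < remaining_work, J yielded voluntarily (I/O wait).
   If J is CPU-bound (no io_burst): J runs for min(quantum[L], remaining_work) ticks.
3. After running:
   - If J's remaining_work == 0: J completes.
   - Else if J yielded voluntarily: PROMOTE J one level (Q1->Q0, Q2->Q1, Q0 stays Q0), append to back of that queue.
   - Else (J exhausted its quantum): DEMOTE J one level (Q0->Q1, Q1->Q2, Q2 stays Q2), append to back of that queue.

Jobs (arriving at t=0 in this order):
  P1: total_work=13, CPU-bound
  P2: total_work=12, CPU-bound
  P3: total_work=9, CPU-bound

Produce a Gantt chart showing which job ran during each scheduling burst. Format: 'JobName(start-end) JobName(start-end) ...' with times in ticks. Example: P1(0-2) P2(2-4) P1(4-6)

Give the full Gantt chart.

Answer: P1(0-2) P2(2-4) P3(4-6) P1(6-12) P2(12-18) P3(18-24) P1(24-29) P2(29-33) P3(33-34)

Derivation:
t=0-2: P1@Q0 runs 2, rem=11, quantum used, demote→Q1. Q0=[P2,P3] Q1=[P1] Q2=[]
t=2-4: P2@Q0 runs 2, rem=10, quantum used, demote→Q1. Q0=[P3] Q1=[P1,P2] Q2=[]
t=4-6: P3@Q0 runs 2, rem=7, quantum used, demote→Q1. Q0=[] Q1=[P1,P2,P3] Q2=[]
t=6-12: P1@Q1 runs 6, rem=5, quantum used, demote→Q2. Q0=[] Q1=[P2,P3] Q2=[P1]
t=12-18: P2@Q1 runs 6, rem=4, quantum used, demote→Q2. Q0=[] Q1=[P3] Q2=[P1,P2]
t=18-24: P3@Q1 runs 6, rem=1, quantum used, demote→Q2. Q0=[] Q1=[] Q2=[P1,P2,P3]
t=24-29: P1@Q2 runs 5, rem=0, completes. Q0=[] Q1=[] Q2=[P2,P3]
t=29-33: P2@Q2 runs 4, rem=0, completes. Q0=[] Q1=[] Q2=[P3]
t=33-34: P3@Q2 runs 1, rem=0, completes. Q0=[] Q1=[] Q2=[]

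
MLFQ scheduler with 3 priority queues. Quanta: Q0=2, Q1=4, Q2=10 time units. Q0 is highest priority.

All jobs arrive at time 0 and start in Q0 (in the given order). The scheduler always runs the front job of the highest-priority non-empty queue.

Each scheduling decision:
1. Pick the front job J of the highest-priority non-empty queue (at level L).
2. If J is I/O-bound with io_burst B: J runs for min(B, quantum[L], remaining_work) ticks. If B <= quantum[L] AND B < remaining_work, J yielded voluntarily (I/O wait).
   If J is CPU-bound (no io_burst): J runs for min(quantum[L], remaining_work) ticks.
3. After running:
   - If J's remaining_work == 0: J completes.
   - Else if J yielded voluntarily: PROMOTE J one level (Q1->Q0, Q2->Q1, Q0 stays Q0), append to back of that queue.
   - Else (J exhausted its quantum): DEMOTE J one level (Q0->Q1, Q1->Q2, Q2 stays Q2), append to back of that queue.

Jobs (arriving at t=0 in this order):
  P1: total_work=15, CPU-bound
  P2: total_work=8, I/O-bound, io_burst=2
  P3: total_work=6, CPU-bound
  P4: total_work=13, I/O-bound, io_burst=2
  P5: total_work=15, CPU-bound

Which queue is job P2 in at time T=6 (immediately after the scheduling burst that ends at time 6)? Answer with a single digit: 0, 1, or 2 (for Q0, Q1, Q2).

Answer: 0

Derivation:
t=0-2: P1@Q0 runs 2, rem=13, quantum used, demote→Q1. Q0=[P2,P3,P4,P5] Q1=[P1] Q2=[]
t=2-4: P2@Q0 runs 2, rem=6, I/O yield, promote→Q0. Q0=[P3,P4,P5,P2] Q1=[P1] Q2=[]
t=4-6: P3@Q0 runs 2, rem=4, quantum used, demote→Q1. Q0=[P4,P5,P2] Q1=[P1,P3] Q2=[]
t=6-8: P4@Q0 runs 2, rem=11, I/O yield, promote→Q0. Q0=[P5,P2,P4] Q1=[P1,P3] Q2=[]
t=8-10: P5@Q0 runs 2, rem=13, quantum used, demote→Q1. Q0=[P2,P4] Q1=[P1,P3,P5] Q2=[]
t=10-12: P2@Q0 runs 2, rem=4, I/O yield, promote→Q0. Q0=[P4,P2] Q1=[P1,P3,P5] Q2=[]
t=12-14: P4@Q0 runs 2, rem=9, I/O yield, promote→Q0. Q0=[P2,P4] Q1=[P1,P3,P5] Q2=[]
t=14-16: P2@Q0 runs 2, rem=2, I/O yield, promote→Q0. Q0=[P4,P2] Q1=[P1,P3,P5] Q2=[]
t=16-18: P4@Q0 runs 2, rem=7, I/O yield, promote→Q0. Q0=[P2,P4] Q1=[P1,P3,P5] Q2=[]
t=18-20: P2@Q0 runs 2, rem=0, completes. Q0=[P4] Q1=[P1,P3,P5] Q2=[]
t=20-22: P4@Q0 runs 2, rem=5, I/O yield, promote→Q0. Q0=[P4] Q1=[P1,P3,P5] Q2=[]
t=22-24: P4@Q0 runs 2, rem=3, I/O yield, promote→Q0. Q0=[P4] Q1=[P1,P3,P5] Q2=[]
t=24-26: P4@Q0 runs 2, rem=1, I/O yield, promote→Q0. Q0=[P4] Q1=[P1,P3,P5] Q2=[]
t=26-27: P4@Q0 runs 1, rem=0, completes. Q0=[] Q1=[P1,P3,P5] Q2=[]
t=27-31: P1@Q1 runs 4, rem=9, quantum used, demote→Q2. Q0=[] Q1=[P3,P5] Q2=[P1]
t=31-35: P3@Q1 runs 4, rem=0, completes. Q0=[] Q1=[P5] Q2=[P1]
t=35-39: P5@Q1 runs 4, rem=9, quantum used, demote→Q2. Q0=[] Q1=[] Q2=[P1,P5]
t=39-48: P1@Q2 runs 9, rem=0, completes. Q0=[] Q1=[] Q2=[P5]
t=48-57: P5@Q2 runs 9, rem=0, completes. Q0=[] Q1=[] Q2=[]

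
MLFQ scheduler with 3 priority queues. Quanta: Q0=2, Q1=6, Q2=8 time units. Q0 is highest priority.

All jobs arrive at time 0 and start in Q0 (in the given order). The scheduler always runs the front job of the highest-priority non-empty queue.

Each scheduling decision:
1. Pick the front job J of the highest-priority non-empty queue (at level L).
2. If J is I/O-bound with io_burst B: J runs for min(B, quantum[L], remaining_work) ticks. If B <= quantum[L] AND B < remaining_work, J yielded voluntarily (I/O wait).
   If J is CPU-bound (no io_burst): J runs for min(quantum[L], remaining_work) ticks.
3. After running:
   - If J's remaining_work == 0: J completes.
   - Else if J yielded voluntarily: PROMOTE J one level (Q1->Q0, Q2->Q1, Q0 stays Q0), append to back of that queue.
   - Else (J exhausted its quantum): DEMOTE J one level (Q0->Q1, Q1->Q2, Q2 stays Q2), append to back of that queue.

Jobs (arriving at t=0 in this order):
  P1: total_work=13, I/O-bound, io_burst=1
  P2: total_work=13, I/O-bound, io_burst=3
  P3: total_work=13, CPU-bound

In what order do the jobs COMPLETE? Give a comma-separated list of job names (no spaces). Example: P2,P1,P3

Answer: P1,P2,P3

Derivation:
t=0-1: P1@Q0 runs 1, rem=12, I/O yield, promote→Q0. Q0=[P2,P3,P1] Q1=[] Q2=[]
t=1-3: P2@Q0 runs 2, rem=11, quantum used, demote→Q1. Q0=[P3,P1] Q1=[P2] Q2=[]
t=3-5: P3@Q0 runs 2, rem=11, quantum used, demote→Q1. Q0=[P1] Q1=[P2,P3] Q2=[]
t=5-6: P1@Q0 runs 1, rem=11, I/O yield, promote→Q0. Q0=[P1] Q1=[P2,P3] Q2=[]
t=6-7: P1@Q0 runs 1, rem=10, I/O yield, promote→Q0. Q0=[P1] Q1=[P2,P3] Q2=[]
t=7-8: P1@Q0 runs 1, rem=9, I/O yield, promote→Q0. Q0=[P1] Q1=[P2,P3] Q2=[]
t=8-9: P1@Q0 runs 1, rem=8, I/O yield, promote→Q0. Q0=[P1] Q1=[P2,P3] Q2=[]
t=9-10: P1@Q0 runs 1, rem=7, I/O yield, promote→Q0. Q0=[P1] Q1=[P2,P3] Q2=[]
t=10-11: P1@Q0 runs 1, rem=6, I/O yield, promote→Q0. Q0=[P1] Q1=[P2,P3] Q2=[]
t=11-12: P1@Q0 runs 1, rem=5, I/O yield, promote→Q0. Q0=[P1] Q1=[P2,P3] Q2=[]
t=12-13: P1@Q0 runs 1, rem=4, I/O yield, promote→Q0. Q0=[P1] Q1=[P2,P3] Q2=[]
t=13-14: P1@Q0 runs 1, rem=3, I/O yield, promote→Q0. Q0=[P1] Q1=[P2,P3] Q2=[]
t=14-15: P1@Q0 runs 1, rem=2, I/O yield, promote→Q0. Q0=[P1] Q1=[P2,P3] Q2=[]
t=15-16: P1@Q0 runs 1, rem=1, I/O yield, promote→Q0. Q0=[P1] Q1=[P2,P3] Q2=[]
t=16-17: P1@Q0 runs 1, rem=0, completes. Q0=[] Q1=[P2,P3] Q2=[]
t=17-20: P2@Q1 runs 3, rem=8, I/O yield, promote→Q0. Q0=[P2] Q1=[P3] Q2=[]
t=20-22: P2@Q0 runs 2, rem=6, quantum used, demote→Q1. Q0=[] Q1=[P3,P2] Q2=[]
t=22-28: P3@Q1 runs 6, rem=5, quantum used, demote→Q2. Q0=[] Q1=[P2] Q2=[P3]
t=28-31: P2@Q1 runs 3, rem=3, I/O yield, promote→Q0. Q0=[P2] Q1=[] Q2=[P3]
t=31-33: P2@Q0 runs 2, rem=1, quantum used, demote→Q1. Q0=[] Q1=[P2] Q2=[P3]
t=33-34: P2@Q1 runs 1, rem=0, completes. Q0=[] Q1=[] Q2=[P3]
t=34-39: P3@Q2 runs 5, rem=0, completes. Q0=[] Q1=[] Q2=[]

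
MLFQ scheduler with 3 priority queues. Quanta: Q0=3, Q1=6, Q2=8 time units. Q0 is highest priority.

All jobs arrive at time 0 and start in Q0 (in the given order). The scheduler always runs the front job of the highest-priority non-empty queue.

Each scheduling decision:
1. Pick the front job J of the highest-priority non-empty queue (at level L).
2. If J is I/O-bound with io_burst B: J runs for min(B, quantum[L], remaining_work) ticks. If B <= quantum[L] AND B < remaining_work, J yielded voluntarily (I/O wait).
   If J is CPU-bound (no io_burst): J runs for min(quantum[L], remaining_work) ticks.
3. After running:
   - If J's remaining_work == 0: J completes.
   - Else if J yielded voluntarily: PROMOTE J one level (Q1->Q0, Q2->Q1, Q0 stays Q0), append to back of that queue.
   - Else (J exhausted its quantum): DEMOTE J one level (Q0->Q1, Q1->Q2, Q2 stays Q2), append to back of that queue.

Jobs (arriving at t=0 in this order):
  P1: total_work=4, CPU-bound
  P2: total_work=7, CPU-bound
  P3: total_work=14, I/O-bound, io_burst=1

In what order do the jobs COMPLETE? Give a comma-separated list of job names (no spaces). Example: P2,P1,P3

t=0-3: P1@Q0 runs 3, rem=1, quantum used, demote→Q1. Q0=[P2,P3] Q1=[P1] Q2=[]
t=3-6: P2@Q0 runs 3, rem=4, quantum used, demote→Q1. Q0=[P3] Q1=[P1,P2] Q2=[]
t=6-7: P3@Q0 runs 1, rem=13, I/O yield, promote→Q0. Q0=[P3] Q1=[P1,P2] Q2=[]
t=7-8: P3@Q0 runs 1, rem=12, I/O yield, promote→Q0. Q0=[P3] Q1=[P1,P2] Q2=[]
t=8-9: P3@Q0 runs 1, rem=11, I/O yield, promote→Q0. Q0=[P3] Q1=[P1,P2] Q2=[]
t=9-10: P3@Q0 runs 1, rem=10, I/O yield, promote→Q0. Q0=[P3] Q1=[P1,P2] Q2=[]
t=10-11: P3@Q0 runs 1, rem=9, I/O yield, promote→Q0. Q0=[P3] Q1=[P1,P2] Q2=[]
t=11-12: P3@Q0 runs 1, rem=8, I/O yield, promote→Q0. Q0=[P3] Q1=[P1,P2] Q2=[]
t=12-13: P3@Q0 runs 1, rem=7, I/O yield, promote→Q0. Q0=[P3] Q1=[P1,P2] Q2=[]
t=13-14: P3@Q0 runs 1, rem=6, I/O yield, promote→Q0. Q0=[P3] Q1=[P1,P2] Q2=[]
t=14-15: P3@Q0 runs 1, rem=5, I/O yield, promote→Q0. Q0=[P3] Q1=[P1,P2] Q2=[]
t=15-16: P3@Q0 runs 1, rem=4, I/O yield, promote→Q0. Q0=[P3] Q1=[P1,P2] Q2=[]
t=16-17: P3@Q0 runs 1, rem=3, I/O yield, promote→Q0. Q0=[P3] Q1=[P1,P2] Q2=[]
t=17-18: P3@Q0 runs 1, rem=2, I/O yield, promote→Q0. Q0=[P3] Q1=[P1,P2] Q2=[]
t=18-19: P3@Q0 runs 1, rem=1, I/O yield, promote→Q0. Q0=[P3] Q1=[P1,P2] Q2=[]
t=19-20: P3@Q0 runs 1, rem=0, completes. Q0=[] Q1=[P1,P2] Q2=[]
t=20-21: P1@Q1 runs 1, rem=0, completes. Q0=[] Q1=[P2] Q2=[]
t=21-25: P2@Q1 runs 4, rem=0, completes. Q0=[] Q1=[] Q2=[]

Answer: P3,P1,P2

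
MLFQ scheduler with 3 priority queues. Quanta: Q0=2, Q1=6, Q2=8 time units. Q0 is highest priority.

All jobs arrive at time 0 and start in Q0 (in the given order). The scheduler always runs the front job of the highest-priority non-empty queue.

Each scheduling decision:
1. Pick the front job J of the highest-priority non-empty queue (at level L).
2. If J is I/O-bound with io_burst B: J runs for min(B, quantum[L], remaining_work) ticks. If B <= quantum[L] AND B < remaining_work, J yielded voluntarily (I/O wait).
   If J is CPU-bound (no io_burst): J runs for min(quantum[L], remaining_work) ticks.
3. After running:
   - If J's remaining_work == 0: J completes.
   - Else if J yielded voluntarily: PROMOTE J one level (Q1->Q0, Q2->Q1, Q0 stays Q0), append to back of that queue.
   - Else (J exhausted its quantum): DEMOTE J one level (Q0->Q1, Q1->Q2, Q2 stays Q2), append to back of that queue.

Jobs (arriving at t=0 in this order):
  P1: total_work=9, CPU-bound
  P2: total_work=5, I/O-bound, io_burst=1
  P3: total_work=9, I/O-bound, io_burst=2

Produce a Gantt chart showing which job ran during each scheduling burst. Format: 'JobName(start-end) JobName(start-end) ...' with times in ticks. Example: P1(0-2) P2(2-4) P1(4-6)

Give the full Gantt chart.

t=0-2: P1@Q0 runs 2, rem=7, quantum used, demote→Q1. Q0=[P2,P3] Q1=[P1] Q2=[]
t=2-3: P2@Q0 runs 1, rem=4, I/O yield, promote→Q0. Q0=[P3,P2] Q1=[P1] Q2=[]
t=3-5: P3@Q0 runs 2, rem=7, I/O yield, promote→Q0. Q0=[P2,P3] Q1=[P1] Q2=[]
t=5-6: P2@Q0 runs 1, rem=3, I/O yield, promote→Q0. Q0=[P3,P2] Q1=[P1] Q2=[]
t=6-8: P3@Q0 runs 2, rem=5, I/O yield, promote→Q0. Q0=[P2,P3] Q1=[P1] Q2=[]
t=8-9: P2@Q0 runs 1, rem=2, I/O yield, promote→Q0. Q0=[P3,P2] Q1=[P1] Q2=[]
t=9-11: P3@Q0 runs 2, rem=3, I/O yield, promote→Q0. Q0=[P2,P3] Q1=[P1] Q2=[]
t=11-12: P2@Q0 runs 1, rem=1, I/O yield, promote→Q0. Q0=[P3,P2] Q1=[P1] Q2=[]
t=12-14: P3@Q0 runs 2, rem=1, I/O yield, promote→Q0. Q0=[P2,P3] Q1=[P1] Q2=[]
t=14-15: P2@Q0 runs 1, rem=0, completes. Q0=[P3] Q1=[P1] Q2=[]
t=15-16: P3@Q0 runs 1, rem=0, completes. Q0=[] Q1=[P1] Q2=[]
t=16-22: P1@Q1 runs 6, rem=1, quantum used, demote→Q2. Q0=[] Q1=[] Q2=[P1]
t=22-23: P1@Q2 runs 1, rem=0, completes. Q0=[] Q1=[] Q2=[]

Answer: P1(0-2) P2(2-3) P3(3-5) P2(5-6) P3(6-8) P2(8-9) P3(9-11) P2(11-12) P3(12-14) P2(14-15) P3(15-16) P1(16-22) P1(22-23)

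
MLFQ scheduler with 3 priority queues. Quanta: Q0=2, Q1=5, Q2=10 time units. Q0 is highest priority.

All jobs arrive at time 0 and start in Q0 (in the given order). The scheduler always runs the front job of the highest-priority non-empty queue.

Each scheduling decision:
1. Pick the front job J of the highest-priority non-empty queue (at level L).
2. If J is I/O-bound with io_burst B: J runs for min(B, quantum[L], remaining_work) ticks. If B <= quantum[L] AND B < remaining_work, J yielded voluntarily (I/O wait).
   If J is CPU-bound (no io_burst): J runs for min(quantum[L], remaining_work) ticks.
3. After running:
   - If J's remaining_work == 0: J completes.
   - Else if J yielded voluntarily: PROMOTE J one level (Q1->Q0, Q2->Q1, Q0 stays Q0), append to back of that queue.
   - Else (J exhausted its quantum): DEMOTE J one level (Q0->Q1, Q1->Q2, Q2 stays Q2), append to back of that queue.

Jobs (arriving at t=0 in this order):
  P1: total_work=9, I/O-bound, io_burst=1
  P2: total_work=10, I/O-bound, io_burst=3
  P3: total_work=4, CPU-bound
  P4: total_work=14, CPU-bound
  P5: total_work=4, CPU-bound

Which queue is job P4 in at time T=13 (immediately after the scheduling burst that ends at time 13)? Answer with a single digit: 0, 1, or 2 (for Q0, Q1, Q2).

Answer: 1

Derivation:
t=0-1: P1@Q0 runs 1, rem=8, I/O yield, promote→Q0. Q0=[P2,P3,P4,P5,P1] Q1=[] Q2=[]
t=1-3: P2@Q0 runs 2, rem=8, quantum used, demote→Q1. Q0=[P3,P4,P5,P1] Q1=[P2] Q2=[]
t=3-5: P3@Q0 runs 2, rem=2, quantum used, demote→Q1. Q0=[P4,P5,P1] Q1=[P2,P3] Q2=[]
t=5-7: P4@Q0 runs 2, rem=12, quantum used, demote→Q1. Q0=[P5,P1] Q1=[P2,P3,P4] Q2=[]
t=7-9: P5@Q0 runs 2, rem=2, quantum used, demote→Q1. Q0=[P1] Q1=[P2,P3,P4,P5] Q2=[]
t=9-10: P1@Q0 runs 1, rem=7, I/O yield, promote→Q0. Q0=[P1] Q1=[P2,P3,P4,P5] Q2=[]
t=10-11: P1@Q0 runs 1, rem=6, I/O yield, promote→Q0. Q0=[P1] Q1=[P2,P3,P4,P5] Q2=[]
t=11-12: P1@Q0 runs 1, rem=5, I/O yield, promote→Q0. Q0=[P1] Q1=[P2,P3,P4,P5] Q2=[]
t=12-13: P1@Q0 runs 1, rem=4, I/O yield, promote→Q0. Q0=[P1] Q1=[P2,P3,P4,P5] Q2=[]
t=13-14: P1@Q0 runs 1, rem=3, I/O yield, promote→Q0. Q0=[P1] Q1=[P2,P3,P4,P5] Q2=[]
t=14-15: P1@Q0 runs 1, rem=2, I/O yield, promote→Q0. Q0=[P1] Q1=[P2,P3,P4,P5] Q2=[]
t=15-16: P1@Q0 runs 1, rem=1, I/O yield, promote→Q0. Q0=[P1] Q1=[P2,P3,P4,P5] Q2=[]
t=16-17: P1@Q0 runs 1, rem=0, completes. Q0=[] Q1=[P2,P3,P4,P5] Q2=[]
t=17-20: P2@Q1 runs 3, rem=5, I/O yield, promote→Q0. Q0=[P2] Q1=[P3,P4,P5] Q2=[]
t=20-22: P2@Q0 runs 2, rem=3, quantum used, demote→Q1. Q0=[] Q1=[P3,P4,P5,P2] Q2=[]
t=22-24: P3@Q1 runs 2, rem=0, completes. Q0=[] Q1=[P4,P5,P2] Q2=[]
t=24-29: P4@Q1 runs 5, rem=7, quantum used, demote→Q2. Q0=[] Q1=[P5,P2] Q2=[P4]
t=29-31: P5@Q1 runs 2, rem=0, completes. Q0=[] Q1=[P2] Q2=[P4]
t=31-34: P2@Q1 runs 3, rem=0, completes. Q0=[] Q1=[] Q2=[P4]
t=34-41: P4@Q2 runs 7, rem=0, completes. Q0=[] Q1=[] Q2=[]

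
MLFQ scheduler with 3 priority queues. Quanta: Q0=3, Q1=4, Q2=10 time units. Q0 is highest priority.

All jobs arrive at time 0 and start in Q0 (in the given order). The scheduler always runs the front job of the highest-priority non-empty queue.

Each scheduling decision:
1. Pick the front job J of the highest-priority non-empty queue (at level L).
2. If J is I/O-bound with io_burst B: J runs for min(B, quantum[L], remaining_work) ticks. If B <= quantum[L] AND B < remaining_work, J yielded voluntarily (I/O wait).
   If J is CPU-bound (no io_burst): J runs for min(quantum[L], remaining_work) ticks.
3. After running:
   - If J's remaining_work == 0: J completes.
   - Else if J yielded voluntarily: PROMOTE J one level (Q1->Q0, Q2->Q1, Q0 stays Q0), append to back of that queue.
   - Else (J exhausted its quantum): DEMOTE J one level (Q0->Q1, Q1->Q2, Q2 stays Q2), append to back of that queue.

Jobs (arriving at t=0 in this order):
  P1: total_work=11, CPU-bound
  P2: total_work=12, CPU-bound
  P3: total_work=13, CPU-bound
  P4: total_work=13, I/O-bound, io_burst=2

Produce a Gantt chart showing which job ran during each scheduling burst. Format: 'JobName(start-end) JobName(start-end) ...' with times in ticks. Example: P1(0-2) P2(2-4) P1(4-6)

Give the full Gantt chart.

Answer: P1(0-3) P2(3-6) P3(6-9) P4(9-11) P4(11-13) P4(13-15) P4(15-17) P4(17-19) P4(19-21) P4(21-22) P1(22-26) P2(26-30) P3(30-34) P1(34-38) P2(38-43) P3(43-49)

Derivation:
t=0-3: P1@Q0 runs 3, rem=8, quantum used, demote→Q1. Q0=[P2,P3,P4] Q1=[P1] Q2=[]
t=3-6: P2@Q0 runs 3, rem=9, quantum used, demote→Q1. Q0=[P3,P4] Q1=[P1,P2] Q2=[]
t=6-9: P3@Q0 runs 3, rem=10, quantum used, demote→Q1. Q0=[P4] Q1=[P1,P2,P3] Q2=[]
t=9-11: P4@Q0 runs 2, rem=11, I/O yield, promote→Q0. Q0=[P4] Q1=[P1,P2,P3] Q2=[]
t=11-13: P4@Q0 runs 2, rem=9, I/O yield, promote→Q0. Q0=[P4] Q1=[P1,P2,P3] Q2=[]
t=13-15: P4@Q0 runs 2, rem=7, I/O yield, promote→Q0. Q0=[P4] Q1=[P1,P2,P3] Q2=[]
t=15-17: P4@Q0 runs 2, rem=5, I/O yield, promote→Q0. Q0=[P4] Q1=[P1,P2,P3] Q2=[]
t=17-19: P4@Q0 runs 2, rem=3, I/O yield, promote→Q0. Q0=[P4] Q1=[P1,P2,P3] Q2=[]
t=19-21: P4@Q0 runs 2, rem=1, I/O yield, promote→Q0. Q0=[P4] Q1=[P1,P2,P3] Q2=[]
t=21-22: P4@Q0 runs 1, rem=0, completes. Q0=[] Q1=[P1,P2,P3] Q2=[]
t=22-26: P1@Q1 runs 4, rem=4, quantum used, demote→Q2. Q0=[] Q1=[P2,P3] Q2=[P1]
t=26-30: P2@Q1 runs 4, rem=5, quantum used, demote→Q2. Q0=[] Q1=[P3] Q2=[P1,P2]
t=30-34: P3@Q1 runs 4, rem=6, quantum used, demote→Q2. Q0=[] Q1=[] Q2=[P1,P2,P3]
t=34-38: P1@Q2 runs 4, rem=0, completes. Q0=[] Q1=[] Q2=[P2,P3]
t=38-43: P2@Q2 runs 5, rem=0, completes. Q0=[] Q1=[] Q2=[P3]
t=43-49: P3@Q2 runs 6, rem=0, completes. Q0=[] Q1=[] Q2=[]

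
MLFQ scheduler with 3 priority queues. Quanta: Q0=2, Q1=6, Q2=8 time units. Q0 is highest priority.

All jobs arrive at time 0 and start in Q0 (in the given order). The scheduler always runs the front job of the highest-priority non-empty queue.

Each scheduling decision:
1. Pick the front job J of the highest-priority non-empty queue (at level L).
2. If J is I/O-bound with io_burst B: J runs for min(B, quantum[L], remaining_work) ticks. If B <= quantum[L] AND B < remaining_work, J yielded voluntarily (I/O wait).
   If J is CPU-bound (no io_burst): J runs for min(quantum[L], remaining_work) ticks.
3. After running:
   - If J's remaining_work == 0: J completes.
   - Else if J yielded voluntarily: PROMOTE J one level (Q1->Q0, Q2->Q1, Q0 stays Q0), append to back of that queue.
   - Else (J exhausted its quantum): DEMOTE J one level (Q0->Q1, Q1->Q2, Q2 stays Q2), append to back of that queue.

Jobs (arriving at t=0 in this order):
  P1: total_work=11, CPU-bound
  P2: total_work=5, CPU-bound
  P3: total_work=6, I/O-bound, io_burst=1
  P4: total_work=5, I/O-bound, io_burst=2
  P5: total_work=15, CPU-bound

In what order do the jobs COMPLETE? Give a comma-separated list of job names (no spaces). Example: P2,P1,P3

t=0-2: P1@Q0 runs 2, rem=9, quantum used, demote→Q1. Q0=[P2,P3,P4,P5] Q1=[P1] Q2=[]
t=2-4: P2@Q0 runs 2, rem=3, quantum used, demote→Q1. Q0=[P3,P4,P5] Q1=[P1,P2] Q2=[]
t=4-5: P3@Q0 runs 1, rem=5, I/O yield, promote→Q0. Q0=[P4,P5,P3] Q1=[P1,P2] Q2=[]
t=5-7: P4@Q0 runs 2, rem=3, I/O yield, promote→Q0. Q0=[P5,P3,P4] Q1=[P1,P2] Q2=[]
t=7-9: P5@Q0 runs 2, rem=13, quantum used, demote→Q1. Q0=[P3,P4] Q1=[P1,P2,P5] Q2=[]
t=9-10: P3@Q0 runs 1, rem=4, I/O yield, promote→Q0. Q0=[P4,P3] Q1=[P1,P2,P5] Q2=[]
t=10-12: P4@Q0 runs 2, rem=1, I/O yield, promote→Q0. Q0=[P3,P4] Q1=[P1,P2,P5] Q2=[]
t=12-13: P3@Q0 runs 1, rem=3, I/O yield, promote→Q0. Q0=[P4,P3] Q1=[P1,P2,P5] Q2=[]
t=13-14: P4@Q0 runs 1, rem=0, completes. Q0=[P3] Q1=[P1,P2,P5] Q2=[]
t=14-15: P3@Q0 runs 1, rem=2, I/O yield, promote→Q0. Q0=[P3] Q1=[P1,P2,P5] Q2=[]
t=15-16: P3@Q0 runs 1, rem=1, I/O yield, promote→Q0. Q0=[P3] Q1=[P1,P2,P5] Q2=[]
t=16-17: P3@Q0 runs 1, rem=0, completes. Q0=[] Q1=[P1,P2,P5] Q2=[]
t=17-23: P1@Q1 runs 6, rem=3, quantum used, demote→Q2. Q0=[] Q1=[P2,P5] Q2=[P1]
t=23-26: P2@Q1 runs 3, rem=0, completes. Q0=[] Q1=[P5] Q2=[P1]
t=26-32: P5@Q1 runs 6, rem=7, quantum used, demote→Q2. Q0=[] Q1=[] Q2=[P1,P5]
t=32-35: P1@Q2 runs 3, rem=0, completes. Q0=[] Q1=[] Q2=[P5]
t=35-42: P5@Q2 runs 7, rem=0, completes. Q0=[] Q1=[] Q2=[]

Answer: P4,P3,P2,P1,P5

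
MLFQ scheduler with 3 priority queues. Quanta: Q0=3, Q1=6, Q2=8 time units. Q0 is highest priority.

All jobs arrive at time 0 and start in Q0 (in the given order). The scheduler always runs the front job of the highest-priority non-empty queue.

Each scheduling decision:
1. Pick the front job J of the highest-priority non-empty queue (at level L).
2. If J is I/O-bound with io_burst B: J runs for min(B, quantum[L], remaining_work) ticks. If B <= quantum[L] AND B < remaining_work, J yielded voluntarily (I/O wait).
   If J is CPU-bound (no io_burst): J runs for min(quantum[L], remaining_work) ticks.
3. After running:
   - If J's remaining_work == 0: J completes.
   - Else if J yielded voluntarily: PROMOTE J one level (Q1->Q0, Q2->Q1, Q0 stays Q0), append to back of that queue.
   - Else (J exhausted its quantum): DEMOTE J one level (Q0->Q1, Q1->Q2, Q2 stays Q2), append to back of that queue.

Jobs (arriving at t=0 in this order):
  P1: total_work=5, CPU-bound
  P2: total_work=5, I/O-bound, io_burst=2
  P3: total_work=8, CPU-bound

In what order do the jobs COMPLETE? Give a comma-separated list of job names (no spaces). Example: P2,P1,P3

t=0-3: P1@Q0 runs 3, rem=2, quantum used, demote→Q1. Q0=[P2,P3] Q1=[P1] Q2=[]
t=3-5: P2@Q0 runs 2, rem=3, I/O yield, promote→Q0. Q0=[P3,P2] Q1=[P1] Q2=[]
t=5-8: P3@Q0 runs 3, rem=5, quantum used, demote→Q1. Q0=[P2] Q1=[P1,P3] Q2=[]
t=8-10: P2@Q0 runs 2, rem=1, I/O yield, promote→Q0. Q0=[P2] Q1=[P1,P3] Q2=[]
t=10-11: P2@Q0 runs 1, rem=0, completes. Q0=[] Q1=[P1,P3] Q2=[]
t=11-13: P1@Q1 runs 2, rem=0, completes. Q0=[] Q1=[P3] Q2=[]
t=13-18: P3@Q1 runs 5, rem=0, completes. Q0=[] Q1=[] Q2=[]

Answer: P2,P1,P3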